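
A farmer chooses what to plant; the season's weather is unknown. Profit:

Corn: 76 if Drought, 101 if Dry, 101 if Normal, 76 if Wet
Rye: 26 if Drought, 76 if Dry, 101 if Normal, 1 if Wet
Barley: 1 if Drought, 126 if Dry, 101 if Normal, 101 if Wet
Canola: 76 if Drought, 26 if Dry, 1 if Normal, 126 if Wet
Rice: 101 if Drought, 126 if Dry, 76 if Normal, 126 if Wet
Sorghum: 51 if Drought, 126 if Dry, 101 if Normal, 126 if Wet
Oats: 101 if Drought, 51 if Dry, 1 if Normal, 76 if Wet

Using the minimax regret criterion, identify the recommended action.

Column bests: Drought=101, Dry=126, Normal=101, Wet=126.
Corn regrets: 25, 25, 0, 50 → max 50
Rye regrets: 75, 50, 0, 125 → max 125
Barley regrets: 100, 0, 0, 25 → max 100
Canola regrets: 25, 100, 100, 0 → max 100
Rice regrets: 0, 0, 25, 0 → max 25
Sorghum regrets: 50, 0, 0, 0 → max 50
Oats regrets: 0, 75, 100, 50 → max 100
Smallest max regret = 25 → Rice.

Rice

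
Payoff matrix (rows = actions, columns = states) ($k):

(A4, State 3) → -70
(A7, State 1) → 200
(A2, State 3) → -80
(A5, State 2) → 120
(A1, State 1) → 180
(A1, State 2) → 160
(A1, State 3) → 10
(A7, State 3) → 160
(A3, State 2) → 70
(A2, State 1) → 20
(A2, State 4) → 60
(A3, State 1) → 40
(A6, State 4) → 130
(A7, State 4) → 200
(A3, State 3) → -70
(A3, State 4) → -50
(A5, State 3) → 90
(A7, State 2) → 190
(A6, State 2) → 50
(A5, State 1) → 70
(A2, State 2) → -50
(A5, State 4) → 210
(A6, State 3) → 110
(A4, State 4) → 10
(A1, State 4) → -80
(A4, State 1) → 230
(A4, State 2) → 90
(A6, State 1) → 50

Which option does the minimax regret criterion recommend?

Column bests: State 1=230, State 2=190, State 3=160, State 4=210.
A1 regrets: 50, 30, 150, 290 → max 290
A2 regrets: 210, 240, 240, 150 → max 240
A3 regrets: 190, 120, 230, 260 → max 260
A4 regrets: 0, 100, 230, 200 → max 230
A5 regrets: 160, 70, 70, 0 → max 160
A6 regrets: 180, 140, 50, 80 → max 180
A7 regrets: 30, 0, 0, 10 → max 30
Smallest max regret = 30 → A7.

A7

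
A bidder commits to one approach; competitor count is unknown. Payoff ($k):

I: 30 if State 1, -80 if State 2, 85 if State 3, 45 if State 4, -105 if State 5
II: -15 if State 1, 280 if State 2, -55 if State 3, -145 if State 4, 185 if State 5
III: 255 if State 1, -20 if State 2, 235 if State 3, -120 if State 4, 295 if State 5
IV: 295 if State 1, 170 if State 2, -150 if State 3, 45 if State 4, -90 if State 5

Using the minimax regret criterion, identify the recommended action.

III

Column bests: State 1=295, State 2=280, State 3=235, State 4=45, State 5=295.
I regrets: 265, 360, 150, 0, 400 → max 400
II regrets: 310, 0, 290, 190, 110 → max 310
III regrets: 40, 300, 0, 165, 0 → max 300
IV regrets: 0, 110, 385, 0, 385 → max 385
Smallest max regret = 300 → III.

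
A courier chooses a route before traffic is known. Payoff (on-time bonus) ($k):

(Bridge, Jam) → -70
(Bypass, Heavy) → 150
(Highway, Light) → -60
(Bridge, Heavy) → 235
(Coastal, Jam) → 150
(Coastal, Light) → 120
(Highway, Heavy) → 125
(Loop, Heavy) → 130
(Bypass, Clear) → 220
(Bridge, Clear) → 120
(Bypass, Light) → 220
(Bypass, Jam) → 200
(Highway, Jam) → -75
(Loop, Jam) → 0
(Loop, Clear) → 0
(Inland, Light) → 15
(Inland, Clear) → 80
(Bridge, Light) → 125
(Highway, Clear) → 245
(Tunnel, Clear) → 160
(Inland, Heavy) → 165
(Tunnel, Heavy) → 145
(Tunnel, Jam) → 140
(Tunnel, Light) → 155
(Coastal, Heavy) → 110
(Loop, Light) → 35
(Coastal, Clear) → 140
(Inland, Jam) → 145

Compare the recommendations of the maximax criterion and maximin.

maximax → Highway; maximin → Bypass (disagree)

Row maxima: Inland=165, Coastal=150, Tunnel=160, Bridge=235, Bypass=220, Loop=130, Highway=245
Best best-case = 245 → Highway.
Row minima: Inland=15, Coastal=110, Tunnel=140, Bridge=-70, Bypass=150, Loop=0, Highway=-75
Best worst-case = 150 → Bypass.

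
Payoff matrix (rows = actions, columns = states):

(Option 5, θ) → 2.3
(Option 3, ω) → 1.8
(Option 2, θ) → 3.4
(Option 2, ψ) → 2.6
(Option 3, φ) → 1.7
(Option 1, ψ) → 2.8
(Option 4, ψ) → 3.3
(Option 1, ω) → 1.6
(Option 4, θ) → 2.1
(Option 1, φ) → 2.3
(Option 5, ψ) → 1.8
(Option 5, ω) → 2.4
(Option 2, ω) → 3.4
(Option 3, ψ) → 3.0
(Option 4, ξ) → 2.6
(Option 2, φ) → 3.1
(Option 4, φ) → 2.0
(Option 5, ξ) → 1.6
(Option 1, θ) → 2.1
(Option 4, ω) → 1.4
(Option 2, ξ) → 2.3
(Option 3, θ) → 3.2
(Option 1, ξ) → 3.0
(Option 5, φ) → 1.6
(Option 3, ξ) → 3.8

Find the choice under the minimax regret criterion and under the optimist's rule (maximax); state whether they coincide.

minimax regret → Option 2; maximax → Option 3 (disagree)

Column bests: θ=3.4, φ=3.1, ψ=3.3, ω=3.4, ξ=3.8.
Option 1 regrets: 1.3, 0.8, 0.5, 1.8, 0.8 → max 1.8
Option 2 regrets: 0.0, 0.0, 0.7, 0.0, 1.5 → max 1.5
Option 3 regrets: 0.2, 1.4, 0.3, 1.6, 0.0 → max 1.6
Option 4 regrets: 1.3, 1.1, 0.0, 2.0, 1.2 → max 2.0
Option 5 regrets: 1.1, 1.5, 1.5, 1.0, 2.2 → max 2.2
Smallest max regret = 1.5 → Option 2.
Row maxima: Option 1=3.0, Option 2=3.4, Option 3=3.8, Option 4=3.3, Option 5=2.4
Best best-case = 3.8 → Option 3.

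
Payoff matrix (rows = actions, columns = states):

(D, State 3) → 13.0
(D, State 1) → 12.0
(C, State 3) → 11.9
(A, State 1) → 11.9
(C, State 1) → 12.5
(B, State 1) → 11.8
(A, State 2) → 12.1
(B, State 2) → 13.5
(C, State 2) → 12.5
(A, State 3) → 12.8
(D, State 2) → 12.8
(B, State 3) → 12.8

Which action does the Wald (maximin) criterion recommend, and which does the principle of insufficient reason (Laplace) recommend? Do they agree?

Row minima: A=11.9, B=11.8, C=11.9, D=12.0
Best worst-case = 12.0 → D.
Row averages: A=184/15, B=12.7, C=12.3, D=12.6
Highest average = 12.7 → B.

maximin → D; laplace → B (disagree)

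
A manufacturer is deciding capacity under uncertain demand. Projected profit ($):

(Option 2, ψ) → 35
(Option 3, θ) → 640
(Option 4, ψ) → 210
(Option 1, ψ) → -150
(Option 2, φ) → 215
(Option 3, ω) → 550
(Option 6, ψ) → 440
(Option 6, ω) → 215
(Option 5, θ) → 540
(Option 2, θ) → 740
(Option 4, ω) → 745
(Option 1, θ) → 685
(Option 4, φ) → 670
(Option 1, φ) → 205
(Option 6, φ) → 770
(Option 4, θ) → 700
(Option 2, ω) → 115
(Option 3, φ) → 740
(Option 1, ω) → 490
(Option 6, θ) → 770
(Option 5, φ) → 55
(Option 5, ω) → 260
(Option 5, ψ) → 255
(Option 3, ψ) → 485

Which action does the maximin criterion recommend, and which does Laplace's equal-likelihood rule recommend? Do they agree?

maximin → Option 3; laplace → Option 3 (agree)

Row minima: Option 1=-150, Option 2=35, Option 3=485, Option 4=210, Option 5=55, Option 6=215
Best worst-case = 485 → Option 3.
Row averages: Option 1=307.5, Option 2=276.25, Option 3=603.75, Option 4=581.25, Option 5=277.5, Option 6=548.75
Highest average = 603.75 → Option 3.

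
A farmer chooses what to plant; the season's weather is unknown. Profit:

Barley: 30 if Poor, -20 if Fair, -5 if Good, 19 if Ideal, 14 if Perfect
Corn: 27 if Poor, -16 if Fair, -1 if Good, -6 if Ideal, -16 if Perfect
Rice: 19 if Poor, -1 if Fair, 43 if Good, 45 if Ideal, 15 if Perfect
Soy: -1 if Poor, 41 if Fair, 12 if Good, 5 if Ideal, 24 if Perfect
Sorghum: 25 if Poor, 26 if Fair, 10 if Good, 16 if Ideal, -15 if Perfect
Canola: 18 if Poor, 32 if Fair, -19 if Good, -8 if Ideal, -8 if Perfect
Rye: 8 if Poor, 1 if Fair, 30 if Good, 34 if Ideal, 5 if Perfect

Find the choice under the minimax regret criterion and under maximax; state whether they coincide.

minimax regret → Sorghum; maximax → Rice (disagree)

Column bests: Poor=30, Fair=41, Good=43, Ideal=45, Perfect=24.
Barley regrets: 0, 61, 48, 26, 10 → max 61
Corn regrets: 3, 57, 44, 51, 40 → max 57
Rice regrets: 11, 42, 0, 0, 9 → max 42
Soy regrets: 31, 0, 31, 40, 0 → max 40
Sorghum regrets: 5, 15, 33, 29, 39 → max 39
Canola regrets: 12, 9, 62, 53, 32 → max 62
Rye regrets: 22, 40, 13, 11, 19 → max 40
Smallest max regret = 39 → Sorghum.
Row maxima: Barley=30, Corn=27, Rice=45, Soy=41, Sorghum=26, Canola=32, Rye=34
Best best-case = 45 → Rice.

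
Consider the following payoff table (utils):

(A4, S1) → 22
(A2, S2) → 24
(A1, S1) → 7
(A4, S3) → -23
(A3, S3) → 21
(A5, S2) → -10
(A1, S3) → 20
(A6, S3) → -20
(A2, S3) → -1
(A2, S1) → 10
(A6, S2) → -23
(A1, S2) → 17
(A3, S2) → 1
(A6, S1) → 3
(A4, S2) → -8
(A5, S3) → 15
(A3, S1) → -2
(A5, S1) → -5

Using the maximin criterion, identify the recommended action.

A1

Row minima: A1=7, A2=-1, A3=-2, A4=-23, A5=-10, A6=-23
Best worst-case = 7 → A1.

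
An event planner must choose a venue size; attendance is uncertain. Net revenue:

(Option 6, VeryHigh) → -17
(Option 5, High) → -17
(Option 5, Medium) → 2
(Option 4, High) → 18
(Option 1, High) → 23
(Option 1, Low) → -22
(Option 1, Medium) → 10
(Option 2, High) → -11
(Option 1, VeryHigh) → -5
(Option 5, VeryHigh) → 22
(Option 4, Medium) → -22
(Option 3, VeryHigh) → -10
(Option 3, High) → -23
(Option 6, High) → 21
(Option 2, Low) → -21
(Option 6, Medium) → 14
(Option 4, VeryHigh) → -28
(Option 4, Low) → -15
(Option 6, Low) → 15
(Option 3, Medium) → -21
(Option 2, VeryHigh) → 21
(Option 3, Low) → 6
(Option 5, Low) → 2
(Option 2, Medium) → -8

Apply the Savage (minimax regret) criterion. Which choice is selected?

Option 2

Column bests: Low=15, Medium=14, High=23, VeryHigh=22.
Option 1 regrets: 37, 4, 0, 27 → max 37
Option 2 regrets: 36, 22, 34, 1 → max 36
Option 3 regrets: 9, 35, 46, 32 → max 46
Option 4 regrets: 30, 36, 5, 50 → max 50
Option 5 regrets: 13, 12, 40, 0 → max 40
Option 6 regrets: 0, 0, 2, 39 → max 39
Smallest max regret = 36 → Option 2.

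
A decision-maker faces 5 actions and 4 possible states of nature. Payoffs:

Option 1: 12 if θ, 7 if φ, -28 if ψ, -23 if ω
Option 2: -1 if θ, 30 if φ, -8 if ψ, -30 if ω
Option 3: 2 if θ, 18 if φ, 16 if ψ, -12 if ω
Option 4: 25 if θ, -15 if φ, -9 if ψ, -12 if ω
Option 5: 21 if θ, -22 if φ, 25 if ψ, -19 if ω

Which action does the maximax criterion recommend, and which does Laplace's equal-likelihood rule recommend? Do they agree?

Row maxima: Option 1=12, Option 2=30, Option 3=18, Option 4=25, Option 5=25
Best best-case = 30 → Option 2.
Row averages: Option 1=-8, Option 2=-2.25, Option 3=6, Option 4=-2.75, Option 5=1.25
Highest average = 6 → Option 3.

maximax → Option 2; laplace → Option 3 (disagree)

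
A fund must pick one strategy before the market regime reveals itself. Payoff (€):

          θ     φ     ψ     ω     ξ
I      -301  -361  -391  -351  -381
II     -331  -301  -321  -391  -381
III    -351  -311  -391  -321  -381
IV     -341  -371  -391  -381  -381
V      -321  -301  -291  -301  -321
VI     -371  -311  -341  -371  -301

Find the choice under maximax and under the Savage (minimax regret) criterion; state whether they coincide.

maximax → V; minimax regret → V (agree)

Row maxima: I=-301, II=-301, III=-311, IV=-341, V=-291, VI=-301
Best best-case = -291 → V.
Column bests: θ=-301, φ=-301, ψ=-291, ω=-301, ξ=-301.
I regrets: 0, 60, 100, 50, 80 → max 100
II regrets: 30, 0, 30, 90, 80 → max 90
III regrets: 50, 10, 100, 20, 80 → max 100
IV regrets: 40, 70, 100, 80, 80 → max 100
V regrets: 20, 0, 0, 0, 20 → max 20
VI regrets: 70, 10, 50, 70, 0 → max 70
Smallest max regret = 20 → V.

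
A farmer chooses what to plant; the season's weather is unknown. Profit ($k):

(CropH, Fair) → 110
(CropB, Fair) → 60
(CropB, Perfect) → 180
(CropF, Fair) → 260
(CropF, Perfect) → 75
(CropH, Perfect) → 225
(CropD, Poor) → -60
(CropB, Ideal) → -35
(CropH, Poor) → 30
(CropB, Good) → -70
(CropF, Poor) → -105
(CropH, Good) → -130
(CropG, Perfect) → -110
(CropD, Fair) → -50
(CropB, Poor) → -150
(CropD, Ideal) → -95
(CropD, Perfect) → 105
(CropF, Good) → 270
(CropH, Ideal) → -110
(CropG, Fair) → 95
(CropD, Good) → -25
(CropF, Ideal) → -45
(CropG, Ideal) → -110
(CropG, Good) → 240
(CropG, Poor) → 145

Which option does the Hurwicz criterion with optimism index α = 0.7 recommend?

CropF

CropF: 0.7·270 + 0.3·(-105) = 157.5
CropG: 0.7·240 + 0.3·(-110) = 135
CropD: 0.7·105 + 0.3·(-95) = 45
CropH: 0.7·225 + 0.3·(-130) = 118.5
CropB: 0.7·180 + 0.3·(-150) = 81
Highest Hurwicz score = 157.5 → CropF.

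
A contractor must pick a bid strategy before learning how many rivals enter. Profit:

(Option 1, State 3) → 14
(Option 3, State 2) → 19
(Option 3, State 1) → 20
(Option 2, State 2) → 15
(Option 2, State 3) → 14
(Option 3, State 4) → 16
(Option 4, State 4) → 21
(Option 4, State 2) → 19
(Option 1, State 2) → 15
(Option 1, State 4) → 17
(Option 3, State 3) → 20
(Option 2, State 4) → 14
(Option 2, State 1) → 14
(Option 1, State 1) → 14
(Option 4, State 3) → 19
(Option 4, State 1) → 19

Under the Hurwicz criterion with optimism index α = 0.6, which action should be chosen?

Option 1: 0.6·17 + 0.4·14 = 15.8
Option 2: 0.6·15 + 0.4·14 = 14.6
Option 3: 0.6·20 + 0.4·16 = 18.4
Option 4: 0.6·21 + 0.4·19 = 20.2
Highest Hurwicz score = 20.2 → Option 4.

Option 4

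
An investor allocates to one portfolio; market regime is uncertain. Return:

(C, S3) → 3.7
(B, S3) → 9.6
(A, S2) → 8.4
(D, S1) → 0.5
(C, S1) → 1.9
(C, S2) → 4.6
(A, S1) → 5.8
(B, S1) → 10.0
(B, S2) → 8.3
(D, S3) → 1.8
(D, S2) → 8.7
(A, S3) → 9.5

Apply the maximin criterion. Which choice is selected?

B

Row minima: A=5.8, B=8.3, C=1.9, D=0.5
Best worst-case = 8.3 → B.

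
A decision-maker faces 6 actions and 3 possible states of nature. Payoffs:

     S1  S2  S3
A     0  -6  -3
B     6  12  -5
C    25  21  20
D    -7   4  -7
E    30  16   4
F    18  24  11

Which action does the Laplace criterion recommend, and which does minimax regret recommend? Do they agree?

laplace → C; minimax regret → C (agree)

Row averages: A=-3, B=13/3, C=22, D=-10/3, E=50/3, F=53/3
Highest average = 22 → C.
Column bests: S1=30, S2=24, S3=20.
A regrets: 30, 30, 23 → max 30
B regrets: 24, 12, 25 → max 25
C regrets: 5, 3, 0 → max 5
D regrets: 37, 20, 27 → max 37
E regrets: 0, 8, 16 → max 16
F regrets: 12, 0, 9 → max 12
Smallest max regret = 5 → C.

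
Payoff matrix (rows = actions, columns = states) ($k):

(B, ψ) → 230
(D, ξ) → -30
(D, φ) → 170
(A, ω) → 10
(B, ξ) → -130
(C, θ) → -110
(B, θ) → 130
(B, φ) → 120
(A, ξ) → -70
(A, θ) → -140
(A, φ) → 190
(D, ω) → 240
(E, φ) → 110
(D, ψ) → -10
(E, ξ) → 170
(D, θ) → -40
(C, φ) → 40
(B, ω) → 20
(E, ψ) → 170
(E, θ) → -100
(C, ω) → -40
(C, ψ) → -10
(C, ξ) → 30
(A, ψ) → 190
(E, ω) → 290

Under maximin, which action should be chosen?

D

Row minima: A=-140, B=-130, C=-110, D=-40, E=-100
Best worst-case = -40 → D.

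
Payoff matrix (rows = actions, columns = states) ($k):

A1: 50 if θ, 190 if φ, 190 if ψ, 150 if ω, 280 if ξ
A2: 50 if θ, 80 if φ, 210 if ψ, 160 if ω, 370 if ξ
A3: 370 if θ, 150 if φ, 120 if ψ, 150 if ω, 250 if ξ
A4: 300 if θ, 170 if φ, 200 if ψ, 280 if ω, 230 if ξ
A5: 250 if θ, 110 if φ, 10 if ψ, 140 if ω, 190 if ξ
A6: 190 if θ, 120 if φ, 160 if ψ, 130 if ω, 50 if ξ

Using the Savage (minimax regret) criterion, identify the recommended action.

Column bests: θ=370, φ=190, ψ=210, ω=280, ξ=370.
A1 regrets: 320, 0, 20, 130, 90 → max 320
A2 regrets: 320, 110, 0, 120, 0 → max 320
A3 regrets: 0, 40, 90, 130, 120 → max 130
A4 regrets: 70, 20, 10, 0, 140 → max 140
A5 regrets: 120, 80, 200, 140, 180 → max 200
A6 regrets: 180, 70, 50, 150, 320 → max 320
Smallest max regret = 130 → A3.

A3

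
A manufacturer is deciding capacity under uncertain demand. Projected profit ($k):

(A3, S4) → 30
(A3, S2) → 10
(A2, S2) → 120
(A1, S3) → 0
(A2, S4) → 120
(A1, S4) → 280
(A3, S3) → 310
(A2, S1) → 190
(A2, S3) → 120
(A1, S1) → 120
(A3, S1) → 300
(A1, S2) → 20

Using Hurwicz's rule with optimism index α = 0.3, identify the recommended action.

A2

A1: 0.3·280 + 0.7·0 = 84
A2: 0.3·190 + 0.7·120 = 141
A3: 0.3·310 + 0.7·10 = 100
Highest Hurwicz score = 141 → A2.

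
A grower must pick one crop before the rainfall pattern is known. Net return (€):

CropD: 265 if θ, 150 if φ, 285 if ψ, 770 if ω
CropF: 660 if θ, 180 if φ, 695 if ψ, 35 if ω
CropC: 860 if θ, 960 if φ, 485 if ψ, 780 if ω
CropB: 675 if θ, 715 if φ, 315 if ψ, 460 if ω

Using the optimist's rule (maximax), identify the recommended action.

Row maxima: CropD=770, CropF=695, CropC=960, CropB=715
Best best-case = 960 → CropC.

CropC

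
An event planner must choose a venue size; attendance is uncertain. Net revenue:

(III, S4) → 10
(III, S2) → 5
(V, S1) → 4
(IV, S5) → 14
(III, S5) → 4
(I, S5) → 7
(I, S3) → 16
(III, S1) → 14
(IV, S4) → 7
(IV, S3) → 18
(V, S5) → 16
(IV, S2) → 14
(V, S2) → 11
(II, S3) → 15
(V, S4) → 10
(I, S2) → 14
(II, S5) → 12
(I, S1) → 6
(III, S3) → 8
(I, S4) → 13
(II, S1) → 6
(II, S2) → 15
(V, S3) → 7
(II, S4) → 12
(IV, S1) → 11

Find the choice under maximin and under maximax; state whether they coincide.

maximin → IV; maximax → IV (agree)

Row minima: I=6, II=6, III=4, IV=7, V=4
Best worst-case = 7 → IV.
Row maxima: I=16, II=15, III=14, IV=18, V=16
Best best-case = 18 → IV.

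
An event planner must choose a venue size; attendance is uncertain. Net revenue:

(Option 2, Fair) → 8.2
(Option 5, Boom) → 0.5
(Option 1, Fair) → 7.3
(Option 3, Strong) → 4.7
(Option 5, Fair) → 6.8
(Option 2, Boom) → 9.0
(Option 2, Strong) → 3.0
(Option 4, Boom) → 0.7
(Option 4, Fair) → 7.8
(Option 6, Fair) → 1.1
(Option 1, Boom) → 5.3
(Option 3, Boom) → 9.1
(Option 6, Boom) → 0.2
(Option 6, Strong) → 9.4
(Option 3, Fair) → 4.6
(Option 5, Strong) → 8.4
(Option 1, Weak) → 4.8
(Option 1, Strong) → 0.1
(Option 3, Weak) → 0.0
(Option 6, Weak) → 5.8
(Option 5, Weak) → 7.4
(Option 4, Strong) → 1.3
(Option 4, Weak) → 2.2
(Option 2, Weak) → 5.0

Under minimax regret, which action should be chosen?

Column bests: Weak=7.4, Fair=8.2, Strong=9.4, Boom=9.1.
Option 1 regrets: 2.6, 0.9, 9.3, 3.8 → max 9.3
Option 2 regrets: 2.4, 0.0, 6.4, 0.1 → max 6.4
Option 3 regrets: 7.4, 3.6, 4.7, 0.0 → max 7.4
Option 4 regrets: 5.2, 0.4, 8.1, 8.4 → max 8.4
Option 5 regrets: 0.0, 1.4, 1.0, 8.6 → max 8.6
Option 6 regrets: 1.6, 7.1, 0.0, 8.9 → max 8.9
Smallest max regret = 6.4 → Option 2.

Option 2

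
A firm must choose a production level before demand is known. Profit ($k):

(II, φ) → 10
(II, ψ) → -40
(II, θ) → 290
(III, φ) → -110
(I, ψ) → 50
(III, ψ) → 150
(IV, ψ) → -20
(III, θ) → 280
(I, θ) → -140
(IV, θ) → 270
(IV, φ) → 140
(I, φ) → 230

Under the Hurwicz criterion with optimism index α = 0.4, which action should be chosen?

IV

I: 0.4·230 + 0.6·(-140) = 8
II: 0.4·290 + 0.6·(-40) = 92
III: 0.4·280 + 0.6·(-110) = 46
IV: 0.4·270 + 0.6·(-20) = 96
Highest Hurwicz score = 96 → IV.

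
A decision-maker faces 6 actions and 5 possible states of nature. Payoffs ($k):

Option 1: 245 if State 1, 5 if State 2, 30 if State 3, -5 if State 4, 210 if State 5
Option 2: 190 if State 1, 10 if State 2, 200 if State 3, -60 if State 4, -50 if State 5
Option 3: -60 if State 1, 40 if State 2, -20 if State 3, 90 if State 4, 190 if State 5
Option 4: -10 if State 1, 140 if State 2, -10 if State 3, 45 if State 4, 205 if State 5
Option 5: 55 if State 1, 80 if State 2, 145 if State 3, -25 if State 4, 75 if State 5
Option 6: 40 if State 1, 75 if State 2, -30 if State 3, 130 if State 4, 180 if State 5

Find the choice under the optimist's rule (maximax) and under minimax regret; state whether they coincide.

Row maxima: Option 1=245, Option 2=200, Option 3=190, Option 4=205, Option 5=145, Option 6=180
Best best-case = 245 → Option 1.
Column bests: State 1=245, State 2=140, State 3=200, State 4=130, State 5=210.
Option 1 regrets: 0, 135, 170, 135, 0 → max 170
Option 2 regrets: 55, 130, 0, 190, 260 → max 260
Option 3 regrets: 305, 100, 220, 40, 20 → max 305
Option 4 regrets: 255, 0, 210, 85, 5 → max 255
Option 5 regrets: 190, 60, 55, 155, 135 → max 190
Option 6 regrets: 205, 65, 230, 0, 30 → max 230
Smallest max regret = 170 → Option 1.

maximax → Option 1; minimax regret → Option 1 (agree)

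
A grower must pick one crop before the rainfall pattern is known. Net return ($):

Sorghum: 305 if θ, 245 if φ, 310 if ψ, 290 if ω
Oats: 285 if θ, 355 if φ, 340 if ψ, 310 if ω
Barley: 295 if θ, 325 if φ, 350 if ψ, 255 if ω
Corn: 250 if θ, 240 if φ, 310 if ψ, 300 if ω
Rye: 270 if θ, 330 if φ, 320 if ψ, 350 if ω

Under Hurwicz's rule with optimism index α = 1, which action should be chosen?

Oats

Sorghum: 1·310 + 0·245 = 310
Oats: 1·355 + 0·285 = 355
Barley: 1·350 + 0·255 = 350
Corn: 1·310 + 0·240 = 310
Rye: 1·350 + 0·270 = 350
Highest Hurwicz score = 355 → Oats.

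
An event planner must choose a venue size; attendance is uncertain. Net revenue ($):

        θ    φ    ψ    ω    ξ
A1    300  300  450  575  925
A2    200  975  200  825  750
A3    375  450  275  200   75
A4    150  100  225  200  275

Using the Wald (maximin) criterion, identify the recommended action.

A1

Row minima: A1=300, A2=200, A3=75, A4=100
Best worst-case = 300 → A1.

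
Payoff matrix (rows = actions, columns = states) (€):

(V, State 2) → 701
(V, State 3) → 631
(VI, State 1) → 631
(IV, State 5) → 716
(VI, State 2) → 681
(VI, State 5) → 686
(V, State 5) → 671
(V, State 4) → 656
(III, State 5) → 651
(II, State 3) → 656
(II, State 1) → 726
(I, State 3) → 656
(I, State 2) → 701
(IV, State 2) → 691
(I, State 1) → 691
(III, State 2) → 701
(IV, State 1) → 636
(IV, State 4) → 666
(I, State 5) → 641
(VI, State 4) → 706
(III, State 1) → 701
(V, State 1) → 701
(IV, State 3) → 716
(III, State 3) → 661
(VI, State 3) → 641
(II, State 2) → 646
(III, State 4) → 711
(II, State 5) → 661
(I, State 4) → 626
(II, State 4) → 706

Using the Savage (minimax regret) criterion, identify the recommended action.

Column bests: State 1=726, State 2=701, State 3=716, State 4=711, State 5=716.
I regrets: 35, 0, 60, 85, 75 → max 85
II regrets: 0, 55, 60, 5, 55 → max 60
III regrets: 25, 0, 55, 0, 65 → max 65
IV regrets: 90, 10, 0, 45, 0 → max 90
V regrets: 25, 0, 85, 55, 45 → max 85
VI regrets: 95, 20, 75, 5, 30 → max 95
Smallest max regret = 60 → II.

II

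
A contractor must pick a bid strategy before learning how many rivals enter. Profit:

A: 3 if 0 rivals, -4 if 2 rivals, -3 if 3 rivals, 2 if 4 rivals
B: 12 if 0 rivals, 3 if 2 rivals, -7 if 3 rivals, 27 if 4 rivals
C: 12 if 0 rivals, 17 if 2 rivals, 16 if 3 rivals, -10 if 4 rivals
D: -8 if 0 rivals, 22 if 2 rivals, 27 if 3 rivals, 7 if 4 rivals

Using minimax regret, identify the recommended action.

D

Column bests: 0 rivals=12, 2 rivals=22, 3 rivals=27, 4 rivals=27.
A regrets: 9, 26, 30, 25 → max 30
B regrets: 0, 19, 34, 0 → max 34
C regrets: 0, 5, 11, 37 → max 37
D regrets: 20, 0, 0, 20 → max 20
Smallest max regret = 20 → D.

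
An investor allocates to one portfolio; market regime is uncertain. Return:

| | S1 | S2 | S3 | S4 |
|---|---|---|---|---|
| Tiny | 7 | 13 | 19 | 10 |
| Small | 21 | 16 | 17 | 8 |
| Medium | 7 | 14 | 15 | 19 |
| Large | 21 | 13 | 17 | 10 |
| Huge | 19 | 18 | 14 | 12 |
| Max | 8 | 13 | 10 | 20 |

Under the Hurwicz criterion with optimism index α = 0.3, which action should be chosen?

Huge

Tiny: 0.3·19 + 0.7·7 = 10.6
Small: 0.3·21 + 0.7·8 = 11.9
Medium: 0.3·19 + 0.7·7 = 10.6
Large: 0.3·21 + 0.7·10 = 13.3
Huge: 0.3·19 + 0.7·12 = 14.1
Max: 0.3·20 + 0.7·8 = 11.6
Highest Hurwicz score = 14.1 → Huge.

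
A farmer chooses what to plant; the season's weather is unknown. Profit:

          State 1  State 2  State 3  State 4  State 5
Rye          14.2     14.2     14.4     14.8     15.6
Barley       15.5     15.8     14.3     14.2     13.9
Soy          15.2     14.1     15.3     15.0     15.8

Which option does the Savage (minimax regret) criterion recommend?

Rye

Column bests: State 1=15.5, State 2=15.8, State 3=15.3, State 4=15.0, State 5=15.8.
Rye regrets: 1.3, 1.6, 0.9, 0.2, 0.2 → max 1.6
Barley regrets: 0.0, 0.0, 1.0, 0.8, 1.9 → max 1.9
Soy regrets: 0.3, 1.7, 0.0, 0.0, 0.0 → max 1.7
Smallest max regret = 1.6 → Rye.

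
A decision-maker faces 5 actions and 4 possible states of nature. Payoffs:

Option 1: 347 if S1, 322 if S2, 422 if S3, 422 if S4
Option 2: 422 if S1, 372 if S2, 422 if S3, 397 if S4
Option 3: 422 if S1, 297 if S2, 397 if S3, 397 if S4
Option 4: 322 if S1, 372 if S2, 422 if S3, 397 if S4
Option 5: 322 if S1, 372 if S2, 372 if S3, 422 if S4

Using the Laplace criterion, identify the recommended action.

Row averages: Option 1=378.25, Option 2=403.25, Option 3=378.25, Option 4=378.25, Option 5=372
Highest average = 403.25 → Option 2.

Option 2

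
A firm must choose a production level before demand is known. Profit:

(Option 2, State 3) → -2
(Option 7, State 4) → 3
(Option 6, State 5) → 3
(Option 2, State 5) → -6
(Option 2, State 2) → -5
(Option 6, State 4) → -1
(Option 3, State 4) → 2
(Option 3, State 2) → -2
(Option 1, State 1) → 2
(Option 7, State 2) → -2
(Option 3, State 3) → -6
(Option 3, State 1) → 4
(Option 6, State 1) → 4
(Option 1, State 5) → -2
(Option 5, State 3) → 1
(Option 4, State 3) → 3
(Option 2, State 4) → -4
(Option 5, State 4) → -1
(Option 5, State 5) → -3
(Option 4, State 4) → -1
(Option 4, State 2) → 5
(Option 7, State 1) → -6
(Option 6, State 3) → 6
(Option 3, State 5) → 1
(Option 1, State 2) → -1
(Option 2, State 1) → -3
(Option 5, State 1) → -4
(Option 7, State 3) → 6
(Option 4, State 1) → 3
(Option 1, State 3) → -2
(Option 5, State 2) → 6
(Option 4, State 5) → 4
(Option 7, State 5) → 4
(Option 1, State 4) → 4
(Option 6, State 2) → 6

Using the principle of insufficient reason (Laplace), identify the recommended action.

Row averages: Option 1=0.2, Option 2=-4, Option 3=-0.2, Option 4=2.8, Option 5=-0.2, Option 6=3.6, Option 7=1
Highest average = 3.6 → Option 6.

Option 6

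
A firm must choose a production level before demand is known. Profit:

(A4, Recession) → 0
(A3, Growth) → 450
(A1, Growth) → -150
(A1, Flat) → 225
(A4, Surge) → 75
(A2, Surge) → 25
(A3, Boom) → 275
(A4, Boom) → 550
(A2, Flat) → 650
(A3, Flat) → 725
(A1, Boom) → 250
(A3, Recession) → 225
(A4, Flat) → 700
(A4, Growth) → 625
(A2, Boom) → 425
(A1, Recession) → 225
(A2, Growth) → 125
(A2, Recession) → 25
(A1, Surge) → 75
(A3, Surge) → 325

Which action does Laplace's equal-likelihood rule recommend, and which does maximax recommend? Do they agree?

Row averages: A1=125, A2=250, A3=400, A4=390
Highest average = 400 → A3.
Row maxima: A1=250, A2=650, A3=725, A4=700
Best best-case = 725 → A3.

laplace → A3; maximax → A3 (agree)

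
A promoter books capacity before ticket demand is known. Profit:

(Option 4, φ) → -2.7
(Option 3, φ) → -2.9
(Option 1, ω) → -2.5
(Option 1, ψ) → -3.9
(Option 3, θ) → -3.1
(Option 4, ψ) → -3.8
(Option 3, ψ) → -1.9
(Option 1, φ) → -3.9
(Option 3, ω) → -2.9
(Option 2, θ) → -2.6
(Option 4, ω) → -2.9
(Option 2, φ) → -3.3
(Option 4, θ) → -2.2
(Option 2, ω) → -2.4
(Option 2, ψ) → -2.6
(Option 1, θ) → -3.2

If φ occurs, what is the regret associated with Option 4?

Best payoff under φ is -2.7.
Regret = -2.7 − (-2.7) = 0.0.

0.0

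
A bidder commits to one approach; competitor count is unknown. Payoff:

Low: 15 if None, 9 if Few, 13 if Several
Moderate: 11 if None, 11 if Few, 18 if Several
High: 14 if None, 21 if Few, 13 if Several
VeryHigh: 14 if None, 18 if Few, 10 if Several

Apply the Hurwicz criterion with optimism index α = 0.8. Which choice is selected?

High

Low: 0.8·15 + 0.2·9 = 13.8
Moderate: 0.8·18 + 0.2·11 = 16.6
High: 0.8·21 + 0.2·13 = 19.4
VeryHigh: 0.8·18 + 0.2·10 = 16.4
Highest Hurwicz score = 19.4 → High.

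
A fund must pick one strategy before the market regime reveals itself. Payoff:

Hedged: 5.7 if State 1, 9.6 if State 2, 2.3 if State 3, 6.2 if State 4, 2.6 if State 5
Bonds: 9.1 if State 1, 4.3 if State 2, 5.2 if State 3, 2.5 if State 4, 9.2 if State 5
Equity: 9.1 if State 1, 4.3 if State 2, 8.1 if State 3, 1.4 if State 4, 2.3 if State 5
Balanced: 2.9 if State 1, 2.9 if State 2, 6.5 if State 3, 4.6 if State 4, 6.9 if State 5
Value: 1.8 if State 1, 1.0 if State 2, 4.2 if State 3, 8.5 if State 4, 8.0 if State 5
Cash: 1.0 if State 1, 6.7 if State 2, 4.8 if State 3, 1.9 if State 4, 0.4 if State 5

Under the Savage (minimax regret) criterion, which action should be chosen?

Column bests: State 1=9.1, State 2=9.6, State 3=8.1, State 4=8.5, State 5=9.2.
Hedged regrets: 3.4, 0.0, 5.8, 2.3, 6.6 → max 6.6
Bonds regrets: 0.0, 5.3, 2.9, 6.0, 0.0 → max 6.0
Equity regrets: 0.0, 5.3, 0.0, 7.1, 6.9 → max 7.1
Balanced regrets: 6.2, 6.7, 1.6, 3.9, 2.3 → max 6.7
Value regrets: 7.3, 8.6, 3.9, 0.0, 1.2 → max 8.6
Cash regrets: 8.1, 2.9, 3.3, 6.6, 8.8 → max 8.8
Smallest max regret = 6.0 → Bonds.

Bonds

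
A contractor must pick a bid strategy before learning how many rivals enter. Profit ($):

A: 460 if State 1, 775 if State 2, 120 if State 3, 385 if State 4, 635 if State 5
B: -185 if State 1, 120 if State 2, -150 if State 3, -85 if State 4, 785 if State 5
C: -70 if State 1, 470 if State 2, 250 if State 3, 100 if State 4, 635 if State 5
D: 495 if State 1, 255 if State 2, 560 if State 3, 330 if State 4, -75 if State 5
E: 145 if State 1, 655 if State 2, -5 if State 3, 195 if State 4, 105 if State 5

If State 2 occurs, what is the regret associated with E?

Best payoff under State 2 is 775.
Regret = 775 − 655 = 120.

120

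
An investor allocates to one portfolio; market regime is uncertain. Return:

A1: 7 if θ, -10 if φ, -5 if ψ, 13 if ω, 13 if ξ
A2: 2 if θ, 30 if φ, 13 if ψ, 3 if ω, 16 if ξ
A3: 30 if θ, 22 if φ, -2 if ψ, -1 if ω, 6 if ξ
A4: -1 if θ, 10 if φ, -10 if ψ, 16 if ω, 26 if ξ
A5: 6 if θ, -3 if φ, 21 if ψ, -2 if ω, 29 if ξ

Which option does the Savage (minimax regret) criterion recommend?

Column bests: θ=30, φ=30, ψ=21, ω=16, ξ=29.
A1 regrets: 23, 40, 26, 3, 16 → max 40
A2 regrets: 28, 0, 8, 13, 13 → max 28
A3 regrets: 0, 8, 23, 17, 23 → max 23
A4 regrets: 31, 20, 31, 0, 3 → max 31
A5 regrets: 24, 33, 0, 18, 0 → max 33
Smallest max regret = 23 → A3.

A3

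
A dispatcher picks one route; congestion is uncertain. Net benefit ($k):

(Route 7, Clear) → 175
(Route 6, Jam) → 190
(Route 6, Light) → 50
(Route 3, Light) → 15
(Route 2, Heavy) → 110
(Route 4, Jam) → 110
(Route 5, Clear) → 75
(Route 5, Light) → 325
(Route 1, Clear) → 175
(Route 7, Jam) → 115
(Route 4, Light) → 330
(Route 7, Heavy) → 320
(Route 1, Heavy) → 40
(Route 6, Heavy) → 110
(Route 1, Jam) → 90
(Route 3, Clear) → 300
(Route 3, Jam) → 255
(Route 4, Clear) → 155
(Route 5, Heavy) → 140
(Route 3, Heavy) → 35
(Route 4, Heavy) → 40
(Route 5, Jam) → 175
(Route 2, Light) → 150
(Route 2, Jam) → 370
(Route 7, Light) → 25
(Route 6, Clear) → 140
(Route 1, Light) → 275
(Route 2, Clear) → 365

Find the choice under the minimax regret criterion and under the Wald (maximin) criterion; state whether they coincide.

minimax regret → Route 2; maximin → Route 2 (agree)

Column bests: Clear=365, Light=330, Heavy=320, Jam=370.
Route 1 regrets: 190, 55, 280, 280 → max 280
Route 2 regrets: 0, 180, 210, 0 → max 210
Route 3 regrets: 65, 315, 285, 115 → max 315
Route 4 regrets: 210, 0, 280, 260 → max 280
Route 5 regrets: 290, 5, 180, 195 → max 290
Route 6 regrets: 225, 280, 210, 180 → max 280
Route 7 regrets: 190, 305, 0, 255 → max 305
Smallest max regret = 210 → Route 2.
Row minima: Route 1=40, Route 2=110, Route 3=15, Route 4=40, Route 5=75, Route 6=50, Route 7=25
Best worst-case = 110 → Route 2.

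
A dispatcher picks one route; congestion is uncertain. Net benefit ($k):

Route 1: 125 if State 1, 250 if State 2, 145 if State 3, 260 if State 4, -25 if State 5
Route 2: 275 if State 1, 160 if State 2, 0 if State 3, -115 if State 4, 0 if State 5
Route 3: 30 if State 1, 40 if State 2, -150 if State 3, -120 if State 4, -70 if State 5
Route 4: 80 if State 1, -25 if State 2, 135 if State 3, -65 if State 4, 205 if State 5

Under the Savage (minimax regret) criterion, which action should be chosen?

Column bests: State 1=275, State 2=250, State 3=145, State 4=260, State 5=205.
Route 1 regrets: 150, 0, 0, 0, 230 → max 230
Route 2 regrets: 0, 90, 145, 375, 205 → max 375
Route 3 regrets: 245, 210, 295, 380, 275 → max 380
Route 4 regrets: 195, 275, 10, 325, 0 → max 325
Smallest max regret = 230 → Route 1.

Route 1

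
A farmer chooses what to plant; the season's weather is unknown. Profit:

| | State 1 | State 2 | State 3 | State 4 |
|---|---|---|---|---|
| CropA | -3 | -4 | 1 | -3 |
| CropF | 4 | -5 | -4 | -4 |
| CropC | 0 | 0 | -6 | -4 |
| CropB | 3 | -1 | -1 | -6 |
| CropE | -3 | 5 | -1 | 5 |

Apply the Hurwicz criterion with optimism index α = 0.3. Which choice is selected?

CropA: 0.3·1 + 0.7·(-4) = -2.5
CropF: 0.3·4 + 0.7·(-5) = -2.3
CropC: 0.3·0 + 0.7·(-6) = -4.2
CropB: 0.3·3 + 0.7·(-6) = -3.3
CropE: 0.3·5 + 0.7·(-3) = -0.6
Highest Hurwicz score = -0.6 → CropE.

CropE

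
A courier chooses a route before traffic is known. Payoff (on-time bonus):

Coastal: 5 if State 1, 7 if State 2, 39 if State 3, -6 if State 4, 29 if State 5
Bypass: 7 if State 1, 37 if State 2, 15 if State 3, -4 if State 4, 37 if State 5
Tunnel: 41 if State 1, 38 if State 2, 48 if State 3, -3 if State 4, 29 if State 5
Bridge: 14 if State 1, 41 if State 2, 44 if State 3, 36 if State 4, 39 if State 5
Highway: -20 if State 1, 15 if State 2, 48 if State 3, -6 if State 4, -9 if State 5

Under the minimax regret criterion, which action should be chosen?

Bridge

Column bests: State 1=41, State 2=41, State 3=48, State 4=36, State 5=39.
Coastal regrets: 36, 34, 9, 42, 10 → max 42
Bypass regrets: 34, 4, 33, 40, 2 → max 40
Tunnel regrets: 0, 3, 0, 39, 10 → max 39
Bridge regrets: 27, 0, 4, 0, 0 → max 27
Highway regrets: 61, 26, 0, 42, 48 → max 61
Smallest max regret = 27 → Bridge.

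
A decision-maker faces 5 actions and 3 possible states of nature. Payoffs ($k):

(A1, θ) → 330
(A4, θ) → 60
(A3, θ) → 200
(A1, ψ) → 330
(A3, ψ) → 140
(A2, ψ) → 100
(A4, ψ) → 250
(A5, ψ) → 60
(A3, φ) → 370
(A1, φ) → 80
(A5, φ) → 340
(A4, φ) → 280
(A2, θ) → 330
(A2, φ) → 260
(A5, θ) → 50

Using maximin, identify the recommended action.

A3

Row minima: A1=80, A2=100, A3=140, A4=60, A5=50
Best worst-case = 140 → A3.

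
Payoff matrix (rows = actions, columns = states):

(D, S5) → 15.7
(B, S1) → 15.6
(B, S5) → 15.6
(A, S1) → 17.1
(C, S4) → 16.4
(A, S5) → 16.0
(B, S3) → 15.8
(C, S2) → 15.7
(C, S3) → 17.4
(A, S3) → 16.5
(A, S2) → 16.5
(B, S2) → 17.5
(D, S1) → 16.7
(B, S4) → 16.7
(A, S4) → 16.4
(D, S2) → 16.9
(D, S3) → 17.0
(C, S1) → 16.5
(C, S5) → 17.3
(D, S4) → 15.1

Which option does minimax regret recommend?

A

Column bests: S1=17.1, S2=17.5, S3=17.4, S4=16.7, S5=17.3.
A regrets: 0.0, 1.0, 0.9, 0.3, 1.3 → max 1.3
B regrets: 1.5, 0.0, 1.6, 0.0, 1.7 → max 1.7
C regrets: 0.6, 1.8, 0.0, 0.3, 0.0 → max 1.8
D regrets: 0.4, 0.6, 0.4, 1.6, 1.6 → max 1.6
Smallest max regret = 1.3 → A.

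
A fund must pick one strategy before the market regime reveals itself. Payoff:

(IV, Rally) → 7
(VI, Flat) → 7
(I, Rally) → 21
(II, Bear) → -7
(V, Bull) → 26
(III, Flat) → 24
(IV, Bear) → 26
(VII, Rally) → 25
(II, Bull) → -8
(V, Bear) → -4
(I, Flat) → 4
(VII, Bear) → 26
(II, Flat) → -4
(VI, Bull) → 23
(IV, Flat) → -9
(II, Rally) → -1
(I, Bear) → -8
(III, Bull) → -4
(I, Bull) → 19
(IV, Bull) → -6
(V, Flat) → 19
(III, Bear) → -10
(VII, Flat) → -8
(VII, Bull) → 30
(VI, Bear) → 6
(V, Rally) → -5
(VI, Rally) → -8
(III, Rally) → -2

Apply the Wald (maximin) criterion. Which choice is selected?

V

Row minima: I=-8, II=-8, III=-10, IV=-9, V=-5, VI=-8, VII=-8
Best worst-case = -5 → V.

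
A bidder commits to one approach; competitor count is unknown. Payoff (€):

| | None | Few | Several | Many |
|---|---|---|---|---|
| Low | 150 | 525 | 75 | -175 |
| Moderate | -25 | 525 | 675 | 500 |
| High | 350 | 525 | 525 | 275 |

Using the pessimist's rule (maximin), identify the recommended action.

High

Row minima: Low=-175, Moderate=-25, High=275
Best worst-case = 275 → High.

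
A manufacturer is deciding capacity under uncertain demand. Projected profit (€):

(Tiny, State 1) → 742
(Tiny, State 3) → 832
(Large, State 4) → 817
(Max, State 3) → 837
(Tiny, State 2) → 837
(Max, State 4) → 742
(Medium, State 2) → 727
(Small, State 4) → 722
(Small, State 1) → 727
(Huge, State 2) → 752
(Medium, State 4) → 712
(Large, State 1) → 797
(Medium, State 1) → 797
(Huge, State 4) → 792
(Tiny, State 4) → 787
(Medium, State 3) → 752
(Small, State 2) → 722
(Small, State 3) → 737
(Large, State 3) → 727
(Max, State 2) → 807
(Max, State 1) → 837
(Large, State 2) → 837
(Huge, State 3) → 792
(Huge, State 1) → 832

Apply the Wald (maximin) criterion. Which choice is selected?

Row minima: Tiny=742, Small=722, Medium=712, Large=727, Huge=752, Max=742
Best worst-case = 752 → Huge.

Huge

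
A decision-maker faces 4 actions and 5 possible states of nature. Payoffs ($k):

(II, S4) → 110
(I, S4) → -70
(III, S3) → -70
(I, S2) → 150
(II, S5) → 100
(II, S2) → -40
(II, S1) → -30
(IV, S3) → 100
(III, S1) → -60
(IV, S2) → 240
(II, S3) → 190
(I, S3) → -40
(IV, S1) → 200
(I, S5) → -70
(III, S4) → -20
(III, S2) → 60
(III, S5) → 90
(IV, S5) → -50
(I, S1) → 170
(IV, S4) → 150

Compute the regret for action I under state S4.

Best payoff under S4 is 150.
Regret = 150 − (-70) = 220.

220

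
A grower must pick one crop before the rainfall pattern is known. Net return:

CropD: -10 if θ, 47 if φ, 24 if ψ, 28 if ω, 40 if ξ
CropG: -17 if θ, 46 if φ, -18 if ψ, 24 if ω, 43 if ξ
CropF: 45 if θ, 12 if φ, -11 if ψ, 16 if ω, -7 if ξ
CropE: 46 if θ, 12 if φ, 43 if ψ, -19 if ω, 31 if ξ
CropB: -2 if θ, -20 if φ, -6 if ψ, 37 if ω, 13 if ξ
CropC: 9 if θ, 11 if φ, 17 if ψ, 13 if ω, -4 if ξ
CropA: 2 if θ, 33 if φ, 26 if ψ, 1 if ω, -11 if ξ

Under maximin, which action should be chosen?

Row minima: CropD=-10, CropG=-18, CropF=-11, CropE=-19, CropB=-20, CropC=-4, CropA=-11
Best worst-case = -4 → CropC.

CropC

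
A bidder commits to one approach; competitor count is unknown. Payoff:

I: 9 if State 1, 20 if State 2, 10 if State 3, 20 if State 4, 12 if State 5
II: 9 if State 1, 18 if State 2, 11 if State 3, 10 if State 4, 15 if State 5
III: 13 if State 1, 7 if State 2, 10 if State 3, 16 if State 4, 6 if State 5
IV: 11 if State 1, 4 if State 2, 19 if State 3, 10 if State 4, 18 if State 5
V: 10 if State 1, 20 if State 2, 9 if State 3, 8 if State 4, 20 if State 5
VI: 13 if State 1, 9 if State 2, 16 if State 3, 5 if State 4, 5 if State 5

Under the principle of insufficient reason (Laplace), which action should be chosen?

I

Row averages: I=14.2, II=12.6, III=10.4, IV=12.4, V=13.4, VI=9.6
Highest average = 14.2 → I.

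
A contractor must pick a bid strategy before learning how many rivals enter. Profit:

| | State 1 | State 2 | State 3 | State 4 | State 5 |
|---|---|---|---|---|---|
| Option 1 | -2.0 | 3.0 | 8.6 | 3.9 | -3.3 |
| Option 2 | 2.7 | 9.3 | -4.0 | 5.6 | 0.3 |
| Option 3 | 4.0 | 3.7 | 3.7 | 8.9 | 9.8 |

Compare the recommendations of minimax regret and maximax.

Column bests: State 1=4.0, State 2=9.3, State 3=8.6, State 4=8.9, State 5=9.8.
Option 1 regrets: 6.0, 6.3, 0.0, 5.0, 13.1 → max 13.1
Option 2 regrets: 1.3, 0.0, 12.6, 3.3, 9.5 → max 12.6
Option 3 regrets: 0.0, 5.6, 4.9, 0.0, 0.0 → max 5.6
Smallest max regret = 5.6 → Option 3.
Row maxima: Option 1=8.6, Option 2=9.3, Option 3=9.8
Best best-case = 9.8 → Option 3.

minimax regret → Option 3; maximax → Option 3 (agree)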